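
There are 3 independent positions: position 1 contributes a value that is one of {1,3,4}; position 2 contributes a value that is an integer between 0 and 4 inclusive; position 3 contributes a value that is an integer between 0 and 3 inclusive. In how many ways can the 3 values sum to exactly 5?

The generating function for the choices is (x + x^3 + x^4)·(1 + x + x^2 + x^3 + x^4)·(1 + x + x^2 + x^3); the count is [x^5].
(x + x^3 + x^4) has coefficients 0,1,0,1,1 for degrees 0…4.
(1 + x + x^2 + x^3 + x^4) has coefficients 1,1,1,1,1,0 for degrees 0…5.
Finally multiplying by (1 + x + x^2 + x^3), the product of all factors after the first has coefficients 1,2,3,4,4,3 for degrees 0…5.
[x^5] = 1·4 + 1·3 + 1·2 = 9.

9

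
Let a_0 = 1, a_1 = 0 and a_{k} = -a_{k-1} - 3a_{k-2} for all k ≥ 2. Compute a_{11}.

The ordinary generating function has denominator 1 + x + 3x^2.
Iterating the recurrence: a_0,…,a_{11} = 1, 0, -3, 3, 6, -15, -3, 48, -39, -105, 222, 93.

93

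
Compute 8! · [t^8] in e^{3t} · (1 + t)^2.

82377

The EGF product rule gives c_8 = Σ_{k_1+k_2=8} C(8; k_1,k_2) · ∏ g_i(k_i), where e^{3t} gives (3)^k; (1+t)^2 gives the falling factorial (2)_k.
g_1(k) for k = 0…8: 1, 3, 9, 27, 81, 243, 729, 2187, 6561.
g_2(k) for k = 0…8: 1, 2, 2, 0, 0, 0, 0, 0, 0.
c_8 = Σ_k C(8,k)·g_1(k)·g_2(8−k) = 28·729·2 + 8·2187·2 + 1·6561·1 = 40824 + 34992 + 6561 = 82377.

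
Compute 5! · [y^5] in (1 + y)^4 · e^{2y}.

2512

The EGF product rule gives c_5 = Σ_{k_1+k_2=5} C(5; k_1,k_2) · ∏ g_i(k_i), where (1+y)^4 gives the falling factorial (4)_k; e^{2y} gives (2)^k.
g_1(k) for k = 0…5: 1, 4, 12, 24, 24, 0.
g_2(k) for k = 0…5: 1, 2, 4, 8, 16, 32.
c_5 = Σ_k C(5,k)·g_1(k)·g_2(5−k) = 1·1·32 + 5·4·16 + 10·12·8 + 10·24·4 + 5·24·2 = 32 + 320 + 960 + 960 + 240 = 2512.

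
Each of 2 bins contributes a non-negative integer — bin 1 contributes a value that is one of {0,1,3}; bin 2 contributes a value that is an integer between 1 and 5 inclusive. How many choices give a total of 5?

The generating function for the choices is (1 + y + y³)·(y + y² + y³ + y⁴ + y⁵); the count is [y⁵].
(1 + y + y³) has coefficients 1,1,0,1 for degrees 0…3.
(y + y² + y³ + y⁴ + y⁵) has coefficients 0,1,1,1,1,1 for degrees 0…5.
[y⁵] = 1·1 + 1·1 + 1·1 = 3.

3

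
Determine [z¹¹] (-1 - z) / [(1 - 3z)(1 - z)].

-354293

The denominator gives the recurrence a_n = 4a_(n−1) − 3a_(n−2) for n ≥ 3; the numerator fixes a_0 = -1, a_1 = -5, a_2 = -17.
Iterating: -1, -5, -17, -53, -161, -485, -1457, -4373, -13121, -39365, -118097, -354293, so a_11 = -354293.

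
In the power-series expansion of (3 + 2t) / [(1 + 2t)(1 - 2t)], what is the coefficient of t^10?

The denominator gives the recurrence a_n = 4a_(n−2) for n ≥ 3; the numerator fixes a_0 = 3, a_1 = 2, a_2 = 12.
Iterating: 3, 2, 12, 8, 48, 32, 192, 128, 768, 512, 3072, so a_10 = 3072.

3072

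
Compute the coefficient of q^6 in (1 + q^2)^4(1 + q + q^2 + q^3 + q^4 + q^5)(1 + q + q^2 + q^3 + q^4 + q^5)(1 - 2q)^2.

(1 + q^2)^4 has coefficients 1,0,4,0,6,0,4 for degrees 0…6.
(1 + q + q^2 + q^3 + q^4 + q^5) has coefficients 1,1,1,1,1,1,0 for degrees 0…6.
Multiplying by (1 + q + q^2 + q^3 + q^4 + q^5) gives running coefficients 1,2,3,4,5,6,5 for degrees 0…6.
Finally multiplying by (1 - 2q)^2, the product of all factors after the first has coefficients 1,-2,-1,0,1,2,1 for degrees 0…6.
[q^6] = 1·1 + 4·1 + 6·(-1) + 4·1 = 3.

3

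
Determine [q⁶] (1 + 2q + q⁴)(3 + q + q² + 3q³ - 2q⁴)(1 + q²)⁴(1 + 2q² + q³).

166

(1 + 2q + q⁴) has coefficients 1,2,0,0,1 for degrees 0…4.
(3 + q + q² + 3q³ - 2q⁴) has coefficients 3,1,1,3,-2,0,0 for degrees 0…6.
Multiplying by (1 + q²)⁴ gives running coefficients 3,1,13,7,20,18,10 for degrees 0…6.
Finally multiplying by (1 + 2q² + q³), the product of all factors after the first has coefficients 3,1,19,12,47,45,57 for degrees 0…6.
[q⁶] = 1·57 + 2·45 + 1·19 = 166.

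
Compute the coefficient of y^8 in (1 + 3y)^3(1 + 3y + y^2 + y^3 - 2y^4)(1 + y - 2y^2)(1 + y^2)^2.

(1 + 3y)^3 has coefficients 1,9,27,27 for degrees 0…3.
(1 + 3y + y^2 + y^3 - 2y^4) has coefficients 1,3,1,1,-2,0,0,0,0 for degrees 0…8.
Multiplying by (1 + y - 2y^2) gives running coefficients 1,4,2,-4,-3,-4,4,0,0 for degrees 0…8.
Finally multiplying by (1 + y^2)^2, the product of all factors after the first has coefficients 1,4,4,4,2,-8,0,-12,5 for degrees 0…8.
[y^8] = 1·5 + 9·(-12) + 27·0 + 27·(-8) = -319.

-319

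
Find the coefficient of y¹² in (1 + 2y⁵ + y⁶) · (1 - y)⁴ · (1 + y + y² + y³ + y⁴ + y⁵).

5

(1 + 2y⁵ + y⁶) has coefficients 1,0,0,0,0,2,1 for degrees 0…6.
(1 - y)⁴ has coefficients 1,-4,6,-4,1,0,0,0,0,0,0,0,0 for degrees 0…12.
Finally multiplying by (1 + y + y² + y³ + y⁴ + y⁵), the product of all factors after the first has coefficients 1,-3,3,-1,0,0,-1,3,-3,1,0,0,0 for degrees 0…12.
[y¹²] = 1·0 + 2·3 + 1·(-1) = 5.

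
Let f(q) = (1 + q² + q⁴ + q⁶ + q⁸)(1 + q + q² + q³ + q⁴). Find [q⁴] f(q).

3

(1 + q² + q⁴ + q⁶ + q⁸) has coefficients 1,0,1,0,1 for degrees 0…4.
(1 + q + q² + q³ + q⁴) has coefficients 1,1,1,1,1 for degrees 0…4.
[q⁴] = 1·1 + 1·1 + 1·1 = 3.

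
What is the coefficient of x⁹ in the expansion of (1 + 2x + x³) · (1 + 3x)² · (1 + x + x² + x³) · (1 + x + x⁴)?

(1 + 2x + x³) has coefficients 1,2,0,1 for degrees 0…3.
(1 + 3x)² has coefficients 1,6,9,0,0,0,0,0,0,0 for degrees 0…9.
Multiplying by (1 + x + x² + x³) gives running coefficients 1,7,16,16,15,9,0,0,0,0 for degrees 0…9.
Finally multiplying by (1 + x + x⁴), the product of all factors after the first has coefficients 1,8,23,32,32,31,25,16,15,9 for degrees 0…9.
[x⁹] = 1·9 + 2·15 + 1·25 = 64.

64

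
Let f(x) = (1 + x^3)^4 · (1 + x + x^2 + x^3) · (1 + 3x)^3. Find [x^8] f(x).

(1 + x^3)^4 has coefficients 1,0,0,4,0,0,6,0,0 for degrees 0…8.
(1 + x + x^2 + x^3) has coefficients 1,1,1,1,0,0,0,0,0 for degrees 0…8.
Finally multiplying by (1 + 3x)^3, the product of all factors after the first has coefficients 1,10,37,64,63,54,27,0,0 for degrees 0…8.
[x^8] = 1·0 + 4·54 + 6·37 = 438.

438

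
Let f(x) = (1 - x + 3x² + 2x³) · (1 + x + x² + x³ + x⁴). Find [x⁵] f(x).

(1 - x + 3x² + 2x³) has coefficients 1,-1,3,2 for degrees 0…3.
(1 + x + x² + x³ + x⁴) has coefficients 1,1,1,1,1,0 for degrees 0…5.
[x⁵] = 1·0 − 1·1 + 3·1 + 2·1 = 4.

4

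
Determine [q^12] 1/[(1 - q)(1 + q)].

Partial fractions give a closed form: a_n = (1/2)·1^n + (1/2)·(-1)^n.
At n = 12: a_12 = 1.

1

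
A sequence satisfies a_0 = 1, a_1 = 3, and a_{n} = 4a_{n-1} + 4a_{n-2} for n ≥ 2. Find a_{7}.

The ordinary generating function has denominator 1 - 4t - 4t^2.
Iterating the recurrence: a_0,…,a_{7} = 1, 3, 16, 76, 368, 1776, 8576, 41408.

41408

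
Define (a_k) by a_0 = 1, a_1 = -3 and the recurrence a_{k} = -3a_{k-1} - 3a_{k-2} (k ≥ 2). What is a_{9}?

The ordinary generating function has denominator 1 + 3z + 3z^2.
Iterating the recurrence: a_0,…,a_{9} = 1, -3, 6, -9, 9, 0, -27, 81, -162, 243.

243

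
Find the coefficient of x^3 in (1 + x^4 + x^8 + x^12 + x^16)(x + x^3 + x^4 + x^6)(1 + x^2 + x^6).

(1 + x^4 + x^8 + x^12 + x^16) has coefficients 1,0,0,0 for degrees 0…3.
(x + x^3 + x^4 + x^6) has coefficients 0,1,0,1 for degrees 0…3.
Finally multiplying by (1 + x^2 + x^6), the product of all factors after the first has coefficients 0,1,0,2 for degrees 0…3.
[x^3] = 1·2 = 2.

2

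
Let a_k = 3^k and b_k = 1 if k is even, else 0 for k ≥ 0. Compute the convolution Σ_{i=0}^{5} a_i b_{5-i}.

The convolution is the t^5 coefficient of A(t)B(t).
Σ = 1·0 + 3·1 + 9·0 + 27·1 + 81·0 + 243·1 = 273.

273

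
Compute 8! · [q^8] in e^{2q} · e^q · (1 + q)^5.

The EGF product rule gives c_8 = Σ_{k_1+k_2+k_3=8} C(8; k_1,k_2,k_3) · ∏ g_i(k_i), where e^{2q} gives (2)^k; e^q gives (1)^k; (1+q)^5 gives the falling factorial (5)_k.
g_1(k) for k = 0…8: 1, 2, 4, 8, 16, 32, 64, 128, 256.
g_2(k) for k = 0…8: 1, 1, 1, 1, 1, 1, 1, 1, 1.
g_3(k) for k = 0…8: 1, 5, 20, 60, 120, 120, 0, 0, 0.
First combine the last two factors: h(k) = Σ_j C(k,j)·g_2(j)·g_3(k−j) for k = 0…8: 1, 6, 31, 136, 501, 1546, 4051, 9276, 19081.
c_8 = Σ_k C(8,k)·g_1(k)·h(8−k) = 1·1·19081 + 8·2·9276 + 28·4·4051 + 56·8·1546 + 70·16·501 + 56·32·136 + 28·64·31 + 8·128·6 + 1·256·1 = 19081 + 148416 + 453712 + 692608 + 561120 + 243712 + 55552 + 6144 + 256 = 2180601.

2180601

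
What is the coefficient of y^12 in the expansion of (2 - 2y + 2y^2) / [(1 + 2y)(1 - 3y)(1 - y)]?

747840

Partial fractions give a closed form: a_n = (14/15)·(-2)^n + (7/5)·3^n + (-1/3)·1^n.
At n = 12: a_12 = 747840.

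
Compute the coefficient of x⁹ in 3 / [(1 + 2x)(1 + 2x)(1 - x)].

-10581

The denominator gives the recurrence a_n = −3a_(n−1) + 4a_(n−3) for n ≥ 3; the numerator fixes a_0 = 3, a_1 = -9, a_2 = 27.
Iterating: 3, -9, 27, -69, 171, -405, 939, -2133, 4779, -10581, so a_9 = -10581.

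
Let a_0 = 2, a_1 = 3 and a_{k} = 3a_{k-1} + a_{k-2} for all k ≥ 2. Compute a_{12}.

The ordinary generating function has denominator 1 - 3t - t^2.
Iterating the recurrence: a_0,…,a_{12} = 2, 3, 11, 36, 119, 393, 1298, 4287, 14159, 46764, 154451, 510117, 1684802.

1684802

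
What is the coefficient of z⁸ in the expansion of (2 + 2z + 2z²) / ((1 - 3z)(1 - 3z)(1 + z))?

126026

The denominator gives the recurrence a_n = 5a_(n−1) − 3a_(n−2) − 9a_(n−3) for n ≥ 3; the numerator fixes a_0 = 2, a_1 = 12, a_2 = 56.
Iterating: 2, 12, 56, 226, 854, 3088, 10844, 37270, 126026, so a_8 = 126026.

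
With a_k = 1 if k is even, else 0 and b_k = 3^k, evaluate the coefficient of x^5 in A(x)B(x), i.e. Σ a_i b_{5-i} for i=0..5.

273

This is [x^5] in the product of the two ordinary generating functions.
Σ = 1·243 + 0·81 + 1·27 + 0·9 + 1·3 + 0·1 = 273.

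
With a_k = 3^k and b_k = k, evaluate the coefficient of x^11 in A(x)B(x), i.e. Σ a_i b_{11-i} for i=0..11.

132854

Write out a_i and b_{11-i} for i = 0,…,11 and sum the products.
Σ = 1·11 + 3·10 + 9·9 + 27·8 + 81·7 + 243·6 + 729·5 + 2187·4 + 6561·3 + 19683·2 + 59049·1 + 177147·0 = 132854.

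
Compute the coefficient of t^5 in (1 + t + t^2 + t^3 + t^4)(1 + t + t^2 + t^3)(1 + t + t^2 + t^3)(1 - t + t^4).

(1 + t + t^2 + t^3 + t^4) has coefficients 1,1,1,1,1 for degrees 0…4.
(1 + t + t^2 + t^3) has coefficients 1,1,1,1,0,0 for degrees 0…5.
Multiplying by (1 + t + t^2 + t^3) gives running coefficients 1,2,3,4,3,2 for degrees 0…5.
Finally multiplying by (1 - t + t^4), the product of all factors after the first has coefficients 1,1,1,1,0,1 for degrees 0…5.
[t^5] = 1·1 + 1·0 + 1·1 + 1·1 + 1·1 = 4.

4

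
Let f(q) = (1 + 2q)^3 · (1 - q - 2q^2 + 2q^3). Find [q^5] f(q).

8

(1 + 2q)^3 has coefficients 1,6,12,8 for degrees 0…3.
(1 - q - 2q^2 + 2q^3) has coefficients 1,-1,-2,2,0,0 for degrees 0…5.
[q^5] = 1·0 + 6·0 + 12·2 + 8·(-2) = 8.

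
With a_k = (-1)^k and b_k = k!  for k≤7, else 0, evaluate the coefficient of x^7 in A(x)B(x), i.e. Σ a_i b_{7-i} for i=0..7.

This is [x^7] in the product of the two ordinary generating functions.
Σ = 1·5040 − 1·720 + 1·120 − 1·24 + 1·6 − 1·2 + 1·1 − 1·1 = 4420.

4420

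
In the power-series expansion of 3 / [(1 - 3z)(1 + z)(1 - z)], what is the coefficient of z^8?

Partial fractions give a closed form: a_n = (27/8)·3^n + (3/8)·(-1)^n + (-3/4)·1^n.
At n = 8: a_8 = 22143.

22143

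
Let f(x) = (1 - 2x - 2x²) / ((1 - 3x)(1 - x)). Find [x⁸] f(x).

The denominator gives the recurrence a_n = 4a_(n−1) − 3a_(n−2) for n ≥ 3; the numerator fixes a_0 = 1, a_1 = 2, a_2 = 3.
Iterating: 1, 2, 3, 6, 15, 42, 123, 366, 1095, so a_8 = 1095.

1095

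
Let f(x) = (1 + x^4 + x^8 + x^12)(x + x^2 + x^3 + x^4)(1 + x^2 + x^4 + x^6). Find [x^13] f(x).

(1 + x^4 + x^8 + x^12) has coefficients 1,0,0,0,1,0,0,0,1,0,0,0,1 for degrees 0…12.
(x + x^2 + x^3 + x^4) has coefficients 0,1,1,1,1,0,0,0,0,0,0,0,0,0 for degrees 0…13.
Finally multiplying by (1 + x^2 + x^4 + x^6), the product of all factors after the first has coefficients 0,1,1,2,2,2,2,2,2,1,1,0,0,0 for degrees 0…13.
[x^13] = 1·0 + 1·1 + 1·2 + 1·1 = 4.

4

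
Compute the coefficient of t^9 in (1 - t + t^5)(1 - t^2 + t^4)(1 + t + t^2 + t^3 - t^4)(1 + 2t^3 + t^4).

(1 - t + t^5) has coefficients 1,-1,0,0,0,1 for degrees 0…5.
(1 - t^2 + t^4) has coefficients 1,0,-1,0,1,0,0,0,0,0 for degrees 0…9.
Multiplying by (1 + t + t^2 + t^3 - t^4) gives running coefficients 1,1,0,0,-1,0,2,1,-1,0 for degrees 0…9.
Finally multiplying by (1 + 2t^3 + t^4), the product of all factors after the first has coefficients 1,1,0,2,2,1,2,-1,-2,4 for degrees 0…9.
[t^9] = 1·4 − 1·(-2) + 1·2 = 8.

8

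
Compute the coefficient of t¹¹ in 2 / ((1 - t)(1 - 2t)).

Partial fractions give a closed form: a_n = (-2)·1^n + (4)·2^n.
At n = 11: a_11 = 8190.

8190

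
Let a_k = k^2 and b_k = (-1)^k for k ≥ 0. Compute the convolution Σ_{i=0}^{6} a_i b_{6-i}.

Write out a_i and b_{6-i} for i = 0,…,6 and sum the products.
Σ = 0·1 + 1·(-1) + 4·1 + 9·(-1) + 16·1 + 25·(-1) + 36·1 = 21.

21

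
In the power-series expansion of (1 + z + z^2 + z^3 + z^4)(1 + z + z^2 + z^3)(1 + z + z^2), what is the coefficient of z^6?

(1 + z + z^2 + z^3 + z^4) has coefficients 1,1,1,1,1 for degrees 0…4.
(1 + z + z^2 + z^3) has coefficients 1,1,1,1,0,0,0 for degrees 0…6.
Finally multiplying by (1 + z + z^2), the product of all factors after the first has coefficients 1,2,3,3,2,1,0 for degrees 0…6.
[z^6] = 1·0 + 1·1 + 1·2 + 1·3 + 1·3 = 9.

9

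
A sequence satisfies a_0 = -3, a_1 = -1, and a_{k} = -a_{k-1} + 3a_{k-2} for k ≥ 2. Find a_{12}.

-17987

The ordinary generating function has denominator 1 + z - 3z^2.
Iterating the recurrence: a_0,…,a_{12} = -3, -1, -8, 5, -29, 44, -131, 263, -656, 1445, -3413, 7748, -17987.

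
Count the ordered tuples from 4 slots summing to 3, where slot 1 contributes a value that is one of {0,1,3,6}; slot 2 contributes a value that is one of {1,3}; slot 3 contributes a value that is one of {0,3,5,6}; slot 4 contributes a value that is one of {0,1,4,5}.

2

The generating function for the choices is (1 + y + y³ + y⁶)·(y + y³)·(1 + y³ + y⁵ + y⁶)·(1 + y + y⁴ + y⁵); the count is [y³].
(1 + y + y³ + y⁶) has coefficients 1,1,0,1 for degrees 0…3.
(y + y³) has coefficients 0,1,0,1 for degrees 0…3.
Multiplying by (1 + y³ + y⁵ + y⁶) gives running coefficients 0,1,0,1 for degrees 0…3.
Finally multiplying by (1 + y + y⁴ + y⁵), the product of all factors after the first has coefficients 0,1,1,1 for degrees 0…3.
[y³] = 1·1 + 1·1 + 1·0 = 2.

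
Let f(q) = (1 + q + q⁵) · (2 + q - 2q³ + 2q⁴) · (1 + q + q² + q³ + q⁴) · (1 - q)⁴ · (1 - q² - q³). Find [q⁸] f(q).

6

(1 + q + q⁵) has coefficients 1,1,0,0,0,1 for degrees 0…5.
(2 + q - 2q³ + 2q⁴) has coefficients 2,1,0,-2,2,0,0,0,0 for degrees 0…8.
Multiplying by (1 + q + q² + q³ + q⁴) gives running coefficients 2,3,3,1,3,1,0,0,2 for degrees 0…8.
Multiplying by (1 - q)⁴ gives running coefficients 2,-5,3,-1,7,-14,13,-5,1 for degrees 0…8.
Finally multiplying by (1 - q² - q³), the product of all factors after the first has coefficients 2,-5,1,2,9,-16,7,2,2 for degrees 0…8.
[q⁸] = 1·2 + 1·2 + 1·2 = 6.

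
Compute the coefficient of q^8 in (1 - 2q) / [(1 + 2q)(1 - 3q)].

Partial fractions give a closed form: a_n = (4/5)·(-2)^n + (1/5)·3^n.
At n = 8: a_8 = 1517.

1517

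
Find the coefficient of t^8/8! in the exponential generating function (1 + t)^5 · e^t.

19081

The EGF product rule gives c_8 = Σ_{k_1+k_2=8} C(8; k_1,k_2) · ∏ g_i(k_i), where (1+t)^5 gives the falling factorial (5)_k; e^t gives (1)^k.
g_1(k) for k = 0…8: 1, 5, 20, 60, 120, 120, 0, 0, 0.
g_2(k) for k = 0…8: 1, 1, 1, 1, 1, 1, 1, 1, 1.
c_8 = Σ_k C(8,k)·g_1(k)·g_2(8−k) = 1·1·1 + 8·5·1 + 28·20·1 + 56·60·1 + 70·120·1 + 56·120·1 = 1 + 40 + 560 + 3360 + 8400 + 6720 = 19081.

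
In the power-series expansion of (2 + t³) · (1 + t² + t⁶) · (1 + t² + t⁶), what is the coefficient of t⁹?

2

(2 + t³) has coefficients 2,0,0,1 for degrees 0…3.
(1 + t² + t⁶) has coefficients 1,0,1,0,0,0,1,0,0,0 for degrees 0…9.
Finally multiplying by (1 + t² + t⁶), the product of all factors after the first has coefficients 1,0,2,0,1,0,2,0,2,0 for degrees 0…9.
[t⁹] = 2·0 + 1·2 = 2.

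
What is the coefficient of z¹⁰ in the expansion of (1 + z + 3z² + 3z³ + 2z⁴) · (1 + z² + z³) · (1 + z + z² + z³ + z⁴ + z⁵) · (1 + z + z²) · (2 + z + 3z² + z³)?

498

(1 + z + 3z² + 3z³ + 2z⁴) has coefficients 1,1,3,3,2 for degrees 0…4.
(1 + z² + z³) has coefficients 1,0,1,1,0,0,0,0,0,0,0 for degrees 0…10.
Multiplying by (1 + z + z² + z³ + z⁴ + z⁵) gives running coefficients 1,1,2,3,3,3,2,2,1,0,0 for degrees 0…10.
Multiplying by (1 + z + z²) gives running coefficients 1,2,4,6,8,9,8,7,5,3,1 for degrees 0…10.
Finally multiplying by (2 + z + 3z² + z³), the product of all factors after the first has coefficients 2,5,13,23,36,48,55,57,50,40,27 for degrees 0…10.
[z¹⁰] = 1·27 + 1·40 + 3·50 + 3·57 + 2·55 = 498.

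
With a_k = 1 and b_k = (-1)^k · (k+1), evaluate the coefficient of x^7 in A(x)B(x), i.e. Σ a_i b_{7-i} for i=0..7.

This is [x^7] in the product of the two ordinary generating functions.
Σ = 1·(-8) + 1·7 + 1·(-6) + 1·5 + 1·(-4) + 1·3 + 1·(-2) + 1·1 = -4.

-4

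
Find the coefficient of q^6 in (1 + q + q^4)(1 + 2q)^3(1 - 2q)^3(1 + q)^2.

69

(1 + q + q^4) has coefficients 1,1,0,0,1 for degrees 0…4.
(1 + 2q)^3 has coefficients 1,6,12,8,0,0,0 for degrees 0…6.
Multiplying by (1 - 2q)^3 gives running coefficients 1,0,-12,0,48,0,-64 for degrees 0…6.
Finally multiplying by (1 + q)^2, the product of all factors after the first has coefficients 1,2,-11,-24,36,96,-16 for degrees 0…6.
[q^6] = 1·(-16) + 1·96 + 1·(-11) = 69.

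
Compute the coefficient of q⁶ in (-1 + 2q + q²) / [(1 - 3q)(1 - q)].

The denominator gives the recurrence a_n = 4a_(n−1) − 3a_(n−2) for n ≥ 3; the numerator fixes a_0 = -1, a_1 = -2, a_2 = -4.
Iterating: -1, -2, -4, -10, -28, -82, -244, so a_6 = -244.

-244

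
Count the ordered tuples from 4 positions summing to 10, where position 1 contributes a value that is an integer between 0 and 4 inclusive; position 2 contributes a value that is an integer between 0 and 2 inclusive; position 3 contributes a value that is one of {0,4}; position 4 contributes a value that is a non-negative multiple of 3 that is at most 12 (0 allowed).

10

The generating function for the choices is (1 + q + q^2 + q^3 + q^4)·(1 + q + q^2)·(1 + q^4)·(1 + q^3 + q^6 + q^9 + q^12); the count is [q^10].
(1 + q + q^2 + q^3 + q^4) has coefficients 1,1,1,1,1 for degrees 0…4.
(1 + q + q^2) has coefficients 1,1,1,0,0,0,0,0,0,0,0 for degrees 0…10.
Multiplying by (1 + q^4) gives running coefficients 1,1,1,0,1,1,1,0,0,0,0 for degrees 0…10.
Finally multiplying by (1 + q^3 + q^6 + q^9 + q^12), the product of all factors after the first has coefficients 1,1,1,1,2,2,2,2,2,2,2 for degrees 0…10.
[q^10] = 1·2 + 1·2 + 1·2 + 1·2 + 1·2 = 10.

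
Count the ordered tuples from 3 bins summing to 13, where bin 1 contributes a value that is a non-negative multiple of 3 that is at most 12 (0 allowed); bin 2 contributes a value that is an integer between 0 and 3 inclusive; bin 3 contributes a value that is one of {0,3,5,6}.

4

The generating function for the choices is (1 + q³ + q⁶ + q⁹ + q¹²)·(1 + q + q² + q³)·(1 + q³ + q⁵ + q⁶); the count is [q¹³].
(1 + q³ + q⁶ + q⁹ + q¹²) has coefficients 1,0,0,1,0,0,1,0,0,1,0,0,1 for degrees 0…12.
(1 + q + q² + q³) has coefficients 1,1,1,1,0,0,0,0,0,0,0,0,0,0 for degrees 0…13.
Finally multiplying by (1 + q³ + q⁵ + q⁶), the product of all factors after the first has coefficients 1,1,1,2,1,2,3,2,2,1,0,0,0,0 for degrees 0…13.
[q¹³] = 1·0 + 1·0 + 1·2 + 1·1 + 1·1 = 4.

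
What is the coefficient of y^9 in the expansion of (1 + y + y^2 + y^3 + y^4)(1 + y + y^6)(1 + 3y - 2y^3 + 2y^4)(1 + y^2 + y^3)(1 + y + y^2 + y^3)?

62

(1 + y + y^2 + y^3 + y^4) has coefficients 1,1,1,1,1 for degrees 0…4.
(1 + y + y^6) has coefficients 1,1,0,0,0,0,1,0,0,0 for degrees 0…9.
Multiplying by (1 + 3y - 2y^3 + 2y^4) gives running coefficients 1,4,3,-2,0,2,1,3,0,-2 for degrees 0…9.
Multiplying by (1 + y^2 + y^3) gives running coefficients 1,4,4,3,7,3,-1,5,3,2 for degrees 0…9.
Finally multiplying by (1 + y + y^2 + y^3), the product of all factors after the first has coefficients 1,5,9,12,18,17,12,14,10,9 for degrees 0…9.
[y^9] = 1·9 + 1·10 + 1·14 + 1·12 + 1·17 = 62.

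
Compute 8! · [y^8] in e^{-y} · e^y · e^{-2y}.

256

The EGF product rule gives c_8 = Σ_{k_1+k_2+k_3=8} C(8; k_1,k_2,k_3) · ∏ g_i(k_i), where e^{-y} gives (-1)^k; e^y gives (1)^k; e^{-2y} gives (-2)^k.
g_1(k) for k = 0…8: 1, -1, 1, -1, 1, -1, 1, -1, 1.
g_2(k) for k = 0…8: 1, 1, 1, 1, 1, 1, 1, 1, 1.
g_3(k) for k = 0…8: 1, -2, 4, -8, 16, -32, 64, -128, 256.
First combine the last two factors: h(k) = Σ_j C(k,j)·g_2(j)·g_3(k−j) for k = 0…8: 1, -1, 1, -1, 1, -1, 1, -1, 1.
c_8 = Σ_k C(8,k)·g_1(k)·h(8−k) = 1·1·1 + 8·(-1)·(-1) + 28·1·1 + 56·(-1)·(-1) + 70·1·1 + 56·(-1)·(-1) + 28·1·1 + 8·(-1)·(-1) + 1·1·1 = 1 + 8 + 28 + 56 + 70 + 56 + 28 + 8 + 1 = 256.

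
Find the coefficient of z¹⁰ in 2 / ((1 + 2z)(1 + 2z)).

22528

The denominator gives the recurrence a_n = −4a_(n−1) − 4a_(n−2) for n ≥ 2; the numerator fixes a_0 = 2, a_1 = -8.
Iterating: 2, -8, 24, -64, 160, -384, 896, -2048, 4608, -10240, 22528, so a_10 = 22528.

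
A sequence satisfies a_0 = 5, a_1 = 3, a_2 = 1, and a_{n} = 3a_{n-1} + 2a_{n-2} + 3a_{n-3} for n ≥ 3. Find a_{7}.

4263

The ordinary generating function has denominator 1 - 3t - 2t^2 - 3t^3.
Iterating the recurrence: a_0,…,a_{7} = 5, 3, 1, 24, 83, 300, 1138, 4263.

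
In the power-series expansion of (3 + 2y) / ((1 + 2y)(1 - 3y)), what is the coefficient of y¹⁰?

130727

Partial fractions give a closed form: a_n = (4/5)·(-2)^n + (11/5)·3^n.
At n = 10: a_10 = 130727.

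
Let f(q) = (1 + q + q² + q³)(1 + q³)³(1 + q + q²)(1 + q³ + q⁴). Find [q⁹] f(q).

32

(1 + q + q² + q³) has coefficients 1,1,1,1 for degrees 0…3.
(1 + q³)³ has coefficients 1,0,0,3,0,0,3,0,0,1 for degrees 0…9.
Multiplying by (1 + q + q²) gives running coefficients 1,1,1,3,3,3,3,3,3,1 for degrees 0…9.
Finally multiplying by (1 + q³ + q⁴), the product of all factors after the first has coefficients 1,1,1,4,5,5,7,9,9,7 for degrees 0…9.
[q⁹] = 1·7 + 1·9 + 1·9 + 1·7 = 32.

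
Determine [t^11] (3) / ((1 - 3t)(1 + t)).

398580

Partial fractions give a closed form: a_n = (9/4)·3^n + (3/4)·(-1)^n.
At n = 11: a_11 = 398580.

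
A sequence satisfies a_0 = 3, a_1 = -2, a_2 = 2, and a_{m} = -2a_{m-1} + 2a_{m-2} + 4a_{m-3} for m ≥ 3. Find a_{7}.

208

The ordinary generating function has denominator 1 + 2t - 2t^2 - 4t^3.
Iterating the recurrence: a_0,…,a_{7} = 3, -2, 2, 4, -12, 40, -88, 208.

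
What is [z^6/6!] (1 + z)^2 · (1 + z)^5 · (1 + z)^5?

665280

The EGF product rule gives c_6 = Σ_{k_1+k_2+k_3=6} C(6; k_1,k_2,k_3) · ∏ g_i(k_i), where (1+z)^2 gives the falling factorial (2)_k; (1+z)^5 gives the falling factorial (5)_k; (1+z)^5 gives the falling factorial (5)_k.
g_1(k) for k = 0…6: 1, 2, 2, 0, 0, 0, 0.
g_2(k) for k = 0…6: 1, 5, 20, 60, 120, 120, 0.
g_3(k) for k = 0…6: 1, 5, 20, 60, 120, 120, 0.
First combine the last two factors: h(k) = Σ_j C(k,j)·g_2(j)·g_3(k−j) for k = 0…6: 1, 10, 90, 720, 5040, 30240, 151200.
c_6 = Σ_k C(6,k)·g_1(k)·h(6−k) = 1·1·151200 + 6·2·30240 + 15·2·5040 = 151200 + 362880 + 151200 = 665280.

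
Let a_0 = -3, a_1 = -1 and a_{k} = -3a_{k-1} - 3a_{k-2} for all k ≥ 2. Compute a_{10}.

The ordinary generating function has denominator 1 + 3z + 3z^2.
Iterating the recurrence: a_0,…,a_{10} = -3, -1, 12, -33, 63, -90, 81, 27, -324, 891, -1701.

-1701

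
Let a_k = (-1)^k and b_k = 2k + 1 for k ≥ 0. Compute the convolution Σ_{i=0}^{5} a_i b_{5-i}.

This is [x^5] in the product of the two ordinary generating functions.
Σ = 1·11 − 1·9 + 1·7 − 1·5 + 1·3 − 1·1 = 6.

6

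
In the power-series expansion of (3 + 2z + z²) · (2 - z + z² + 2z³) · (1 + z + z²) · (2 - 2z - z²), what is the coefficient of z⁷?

-24

(3 + 2z + z²) has coefficients 3,2,1 for degrees 0…2.
(2 - z + z² + 2z³) has coefficients 2,-1,1,2,0,0,0,0 for degrees 0…7.
Multiplying by (1 + z + z²) gives running coefficients 2,1,2,2,3,2,0,0 for degrees 0…7.
Finally multiplying by (2 - 2z - z²), the product of all factors after the first has coefficients 4,-2,0,-1,0,-4,-7,-2 for degrees 0…7.
[z⁷] = 3·(-2) + 2·(-7) + 1·(-4) = -24.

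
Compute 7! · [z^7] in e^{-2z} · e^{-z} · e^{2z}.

The EGF product rule gives c_7 = Σ_{k_1+k_2+k_3=7} C(7; k_1,k_2,k_3) · ∏ g_i(k_i), where e^{-2z} gives (-2)^k; e^{-z} gives (-1)^k; e^{2z} gives (2)^k.
g_1(k) for k = 0…7: 1, -2, 4, -8, 16, -32, 64, -128.
g_2(k) for k = 0…7: 1, -1, 1, -1, 1, -1, 1, -1.
g_3(k) for k = 0…7: 1, 2, 4, 8, 16, 32, 64, 128.
First combine the last two factors: h(k) = Σ_j C(k,j)·g_2(j)·g_3(k−j) for k = 0…7: 1, 1, 1, 1, 1, 1, 1, 1.
c_7 = Σ_k C(7,k)·g_1(k)·h(7−k) = 1·1·1 + 7·(-2)·1 + 21·4·1 + 35·(-8)·1 + 35·16·1 + 21·(-32)·1 + 7·64·1 + 1·(-128)·1 = 1 − 14 + 84 − 280 + 560 − 672 + 448 − 128 = -1.

-1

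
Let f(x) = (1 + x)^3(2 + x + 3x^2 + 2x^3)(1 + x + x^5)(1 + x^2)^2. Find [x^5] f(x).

92

(1 + x)^3 has coefficients 1,3,3,1 for degrees 0…3.
(2 + x + 3x^2 + 2x^3) has coefficients 2,1,3,2,0,0 for degrees 0…5.
Multiplying by (1 + x + x^5) gives running coefficients 2,3,4,5,2,2 for degrees 0…5.
Finally multiplying by (1 + x^2)^2, the product of all factors after the first has coefficients 2,3,8,11,12,15 for degrees 0…5.
[x^5] = 1·15 + 3·12 + 3·11 + 1·8 = 92.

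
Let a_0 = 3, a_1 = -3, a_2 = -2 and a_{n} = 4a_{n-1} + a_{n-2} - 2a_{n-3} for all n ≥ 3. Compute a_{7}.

The ordinary generating function has denominator 1 - 4t - t^2 + 2t^3.
Iterating the recurrence: a_0,…,a_{7} = 3, -3, -2, -17, -64, -269, -1106, -4565.

-4565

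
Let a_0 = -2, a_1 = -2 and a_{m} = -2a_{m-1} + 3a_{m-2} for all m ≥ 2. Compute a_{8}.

-2

The ordinary generating function has denominator 1 + 2z - 3z^2.
Iterating the recurrence: a_0,…,a_{8} = -2, -2, -2, -2, -2, -2, -2, -2, -2.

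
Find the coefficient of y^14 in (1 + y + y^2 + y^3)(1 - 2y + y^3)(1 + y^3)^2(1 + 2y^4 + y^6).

-1

(1 + y + y^2 + y^3) has coefficients 1,1,1,1 for degrees 0…3.
(1 - 2y + y^3) has coefficients 1,-2,0,1,0,0,0,0,0,0,0,0,0,0,0 for degrees 0…14.
Multiplying by (1 + y^3)^2 gives running coefficients 1,-2,0,3,-4,0,3,-2,0,1,0,0,0,0,0 for degrees 0…14.
Finally multiplying by (1 + 2y^4 + y^6), the product of all factors after the first has coefficients 1,-2,0,3,-2,-4,4,2,-8,4,2,-4,3,0,0 for degrees 0…14.
[y^14] = 1·0 + 1·0 + 1·3 + 1·(-4) = -1.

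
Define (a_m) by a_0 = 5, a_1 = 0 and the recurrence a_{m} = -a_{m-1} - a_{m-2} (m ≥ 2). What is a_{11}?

The ordinary generating function has denominator 1 + y + y^2.
Iterating the recurrence: a_0,…,a_{11} = 5, 0, -5, 5, 0, -5, 5, 0, -5, 5, 0, -5.

-5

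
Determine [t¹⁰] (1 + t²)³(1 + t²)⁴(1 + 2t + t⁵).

21

(1 + t²)³ has coefficients 1,0,3,0,3,0,1 for degrees 0…6.
(1 + t²)⁴ has coefficients 1,0,4,0,6,0,4,0,1,0,0 for degrees 0…10.
Finally multiplying by (1 + 2t + t⁵), the product of all factors after the first has coefficients 1,2,4,8,6,13,4,12,1,8,0 for degrees 0…10.
[t¹⁰] = 1·0 + 3·1 + 3·4 + 1·6 = 21.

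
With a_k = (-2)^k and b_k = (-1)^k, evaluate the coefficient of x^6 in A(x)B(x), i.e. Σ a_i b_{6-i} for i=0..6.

This is [x^6] in the product of the two ordinary generating functions.
Σ = 1·1 − 2·(-1) + 4·1 − 8·(-1) + 16·1 − 32·(-1) + 64·1 = 127.

127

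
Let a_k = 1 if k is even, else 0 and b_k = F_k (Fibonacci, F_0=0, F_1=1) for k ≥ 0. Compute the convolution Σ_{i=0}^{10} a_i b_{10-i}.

The convolution is the x^10 coefficient of A(x)B(x).
Σ = 1·55 + 0·34 + 1·21 + 0·13 + 1·8 + 0·5 + 1·3 + 0·2 + 1·1 + 0·1 + 1·0 = 88.

88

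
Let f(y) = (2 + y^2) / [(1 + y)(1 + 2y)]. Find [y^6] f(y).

The denominator gives the recurrence a_n = −3a_(n−1) − 2a_(n−2) for n ≥ 3; the numerator fixes a_0 = 2, a_1 = -6, a_2 = 15.
Iterating: 2, -6, 15, -33, 69, -141, 285, so a_6 = 285.

285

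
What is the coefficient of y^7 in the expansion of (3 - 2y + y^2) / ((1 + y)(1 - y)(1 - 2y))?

382

The denominator gives the recurrence a_n = 2a_(n−1) + a_(n−2) − 2a_(n−3) for n ≥ 3; the numerator fixes a_0 = 3, a_1 = 4, a_2 = 12.
Iterating: 3, 4, 12, 22, 48, 94, 192, 382, so a_7 = 382.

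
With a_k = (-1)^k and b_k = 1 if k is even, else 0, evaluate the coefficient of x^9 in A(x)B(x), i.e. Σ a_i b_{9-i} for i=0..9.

-5

This is [x^9] in the product of the two ordinary generating functions.
Σ = 1·0 − 1·1 + 1·0 − 1·1 + 1·0 − 1·1 + 1·0 − 1·1 + 1·0 − 1·1 = -5.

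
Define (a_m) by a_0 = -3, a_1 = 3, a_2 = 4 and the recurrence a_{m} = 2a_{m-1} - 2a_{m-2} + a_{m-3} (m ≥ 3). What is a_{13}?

3

The ordinary generating function has denominator 1 - 2q + 2q^2 - q^3.
Iterating the recurrence: a_0,…,a_{13} = -3, 3, 4, -1, -7, -8, -3, 3, 4, -1, -7, -8, -3, 3.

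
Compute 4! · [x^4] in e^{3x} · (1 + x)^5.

2541

The EGF product rule gives c_4 = Σ_{k_1+k_2=4} C(4; k_1,k_2) · ∏ g_i(k_i), where e^{3x} gives (3)^k; (1+x)^5 gives the falling factorial (5)_k.
g_1(k) for k = 0…4: 1, 3, 9, 27, 81.
g_2(k) for k = 0…4: 1, 5, 20, 60, 120.
c_4 = Σ_k C(4,k)·g_1(k)·g_2(4−k) = 1·1·120 + 4·3·60 + 6·9·20 + 4·27·5 + 1·81·1 = 120 + 720 + 1080 + 540 + 81 = 2541.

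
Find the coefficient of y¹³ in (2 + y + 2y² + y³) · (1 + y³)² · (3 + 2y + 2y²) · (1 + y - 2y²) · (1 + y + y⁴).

(2 + y + 2y² + y³) has coefficients 2,1,2,1 for degrees 0…3.
(1 + y³)² has coefficients 1,0,0,2,0,0,1,0,0,0,0,0,0,0 for degrees 0…13.
Multiplying by (3 + 2y + 2y²) gives running coefficients 3,2,2,6,4,4,3,2,2,0,0,0,0,0 for degrees 0…13.
Multiplying by (1 + y - 2y²) gives running coefficients 3,5,-2,4,6,-4,-1,-3,-2,-2,-4,0,0,0 for degrees 0…13.
Finally multiplying by (1 + y + y⁴), the product of all factors after the first has coefficients 3,8,3,2,13,7,-7,0,1,-8,-7,-7,-2,-2 for degrees 0…13.
[y¹³] = 2·(-2) + 1·(-2) + 2·(-7) + 1·(-7) = -27.

-27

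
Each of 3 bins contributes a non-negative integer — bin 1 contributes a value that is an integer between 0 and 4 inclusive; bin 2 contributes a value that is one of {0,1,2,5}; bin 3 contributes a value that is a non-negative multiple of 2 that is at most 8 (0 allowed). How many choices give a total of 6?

9

The generating function for the choices is (1 + q + q² + q³ + q⁴)·(1 + q + q² + q⁵)·(1 + q² + q⁴ + q⁶ + q⁸); the count is [q⁶].
(1 + q + q² + q³ + q⁴) has coefficients 1,1,1,1,1 for degrees 0…4.
(1 + q + q² + q⁵) has coefficients 1,1,1,0,0,1,0 for degrees 0…6.
Finally multiplying by (1 + q² + q⁴ + q⁶ + q⁸), the product of all factors after the first has coefficients 1,1,2,1,2,2,2 for degrees 0…6.
[q⁶] = 1·2 + 1·2 + 1·2 + 1·1 + 1·2 = 9.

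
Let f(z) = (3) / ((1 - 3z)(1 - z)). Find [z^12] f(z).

Partial fractions give a closed form: a_n = (9/2)·3^n + (-3/2)·1^n.
At n = 12: a_12 = 2391483.

2391483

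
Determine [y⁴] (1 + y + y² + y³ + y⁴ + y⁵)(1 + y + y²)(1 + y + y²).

9

(1 + y + y² + y³ + y⁴ + y⁵) has coefficients 1,1,1,1,1 for degrees 0…4.
(1 + y + y²) has coefficients 1,1,1,0,0 for degrees 0…4.
Finally multiplying by (1 + y + y²), the product of all factors after the first has coefficients 1,2,3,2,1 for degrees 0…4.
[y⁴] = 1·1 + 1·2 + 1·3 + 1·2 + 1·1 = 9.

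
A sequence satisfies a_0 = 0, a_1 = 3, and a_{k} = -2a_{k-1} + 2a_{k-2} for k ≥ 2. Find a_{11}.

The ordinary generating function has denominator 1 + 2x - 2x^2.
Iterating the recurrence: a_0,…,a_{11} = 0, 3, -6, 18, -48, 132, -360, 984, -2688, 7344, -20064, 54816.

54816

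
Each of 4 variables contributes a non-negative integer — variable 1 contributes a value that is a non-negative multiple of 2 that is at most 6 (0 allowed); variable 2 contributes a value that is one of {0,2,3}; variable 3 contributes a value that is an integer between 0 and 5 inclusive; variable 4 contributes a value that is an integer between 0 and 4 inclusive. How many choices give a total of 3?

9

The generating function for the choices is (1 + t² + t⁴ + t⁶)·(1 + t² + t³)·(1 + t + t² + t³ + t⁴ + t⁵)·(1 + t + t² + t³ + t⁴); the count is [t³].
(1 + t² + t⁴ + t⁶) has coefficients 1,0,1,0 for degrees 0…3.
(1 + t² + t³) has coefficients 1,0,1,1 for degrees 0…3.
Multiplying by (1 + t + t² + t³ + t⁴ + t⁵) gives running coefficients 1,1,2,3 for degrees 0…3.
Finally multiplying by (1 + t + t² + t³ + t⁴), the product of all factors after the first has coefficients 1,2,4,7 for degrees 0…3.
[t³] = 1·7 + 1·2 = 9.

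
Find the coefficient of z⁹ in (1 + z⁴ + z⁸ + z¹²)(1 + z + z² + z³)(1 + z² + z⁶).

(1 + z⁴ + z⁸ + z¹²) has coefficients 1,0,0,0,1,0,0,0,1,0 for degrees 0…9.
(1 + z + z² + z³) has coefficients 1,1,1,1,0,0,0,0,0,0 for degrees 0…9.
Finally multiplying by (1 + z² + z⁶), the product of all factors after the first has coefficients 1,1,2,2,1,1,1,1,1,1 for degrees 0…9.
[z⁹] = 1·1 + 1·1 + 1·1 = 3.

3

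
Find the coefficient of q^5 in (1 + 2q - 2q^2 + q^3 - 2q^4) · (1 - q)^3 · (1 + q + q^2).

(1 + 2q - 2q^2 + q^3 - 2q^4) has coefficients 1,2,-2,1,-2 for degrees 0…4.
(1 - q)^3 has coefficients 1,-3,3,-1,0,0 for degrees 0…5.
Finally multiplying by (1 + q + q^2), the product of all factors after the first has coefficients 1,-2,1,-1,2,-1 for degrees 0…5.
[q^5] = 1·(-1) + 2·2 − 2·(-1) + 1·1 − 2·(-2) = 10.

10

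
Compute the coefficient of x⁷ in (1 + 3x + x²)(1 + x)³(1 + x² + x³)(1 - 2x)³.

(1 + 3x + x²) has coefficients 1,3,1 for degrees 0…2.
(1 + x)³ has coefficients 1,3,3,1,0,0,0,0 for degrees 0…7.
Multiplying by (1 + x² + x³) gives running coefficients 1,3,4,5,6,4,1,0 for degrees 0…7.
Finally multiplying by (1 - 2x)³, the product of all factors after the first has coefficients 1,-3,-2,9,0,-4,9,-6 for degrees 0…7.
[x⁷] = 1·(-6) + 3·9 + 1·(-4) = 17.

17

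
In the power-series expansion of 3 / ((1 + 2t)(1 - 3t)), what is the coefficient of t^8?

Partial fractions give a closed form: a_n = (6/5)·(-2)^n + (9/5)·3^n.
At n = 8: a_8 = 12117.

12117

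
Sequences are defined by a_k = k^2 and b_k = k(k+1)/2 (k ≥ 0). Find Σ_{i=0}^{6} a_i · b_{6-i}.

This is [x^6] in the product of the two ordinary generating functions.
Σ = 0·21 + 1·15 + 4·10 + 9·6 + 16·3 + 25·1 + 36·0 = 182.

182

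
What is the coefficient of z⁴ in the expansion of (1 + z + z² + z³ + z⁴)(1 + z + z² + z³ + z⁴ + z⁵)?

(1 + z + z² + z³ + z⁴) has coefficients 1,1,1,1,1 for degrees 0…4.
(1 + z + z² + z³ + z⁴ + z⁵) has coefficients 1,1,1,1,1 for degrees 0…4.
[z⁴] = 1·1 + 1·1 + 1·1 + 1·1 + 1·1 = 5.

5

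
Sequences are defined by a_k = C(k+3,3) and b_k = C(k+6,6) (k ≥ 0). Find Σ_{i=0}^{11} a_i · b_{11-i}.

This is [x^11] in the product of the two ordinary generating functions.
Σ = 1·12376 + 4·8008 + 10·5005 + 20·3003 + 35·1716 + 56·924 + 84·462 + 120·210 + 165·84 + 220·28 + 286·7 + 364·1 = 352716.

352716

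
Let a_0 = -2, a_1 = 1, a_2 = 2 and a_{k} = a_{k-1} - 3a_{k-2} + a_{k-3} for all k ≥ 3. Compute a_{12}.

The ordinary generating function has denominator 1 - x + 3x^2 - x^3.
Iterating the recurrence: a_0,…,a_{12} = -2, 1, 2, -3, -8, 3, 24, 7, -62, -59, 134, 249, -212.

-212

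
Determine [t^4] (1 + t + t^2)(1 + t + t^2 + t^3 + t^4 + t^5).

(1 + t + t^2) has coefficients 1,1,1 for degrees 0…2.
(1 + t + t^2 + t^3 + t^4 + t^5) has coefficients 1,1,1,1,1 for degrees 0…4.
[t^4] = 1·1 + 1·1 + 1·1 = 3.

3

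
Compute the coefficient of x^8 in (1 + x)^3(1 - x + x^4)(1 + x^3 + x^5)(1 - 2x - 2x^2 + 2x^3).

(1 + x)^3 has coefficients 1,3,3,1 for degrees 0…3.
(1 - x + x^4) has coefficients 1,-1,0,0,1,0,0,0,0 for degrees 0…8.
Multiplying by (1 + x^3 + x^5) gives running coefficients 1,-1,0,1,0,1,-1,1,0 for degrees 0…8.
Finally multiplying by (1 - 2x - 2x^2 + 2x^3), the product of all factors after the first has coefficients 1,-3,0,5,-4,-1,-1,1,2 for degrees 0…8.
[x^8] = 1·2 + 3·1 + 3·(-1) + 1·(-1) = 1.

1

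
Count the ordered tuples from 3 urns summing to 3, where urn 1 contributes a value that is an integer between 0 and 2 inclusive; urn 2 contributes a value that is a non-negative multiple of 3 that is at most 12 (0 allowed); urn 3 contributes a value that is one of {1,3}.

The generating function for the choices is (1 + z + z²)·(1 + z³ + z⁶ + z⁹ + z¹²)·(z + z³); the count is [z³].
(1 + z + z²) has coefficients 1,1,1 for degrees 0…2.
(1 + z³ + z⁶ + z⁹ + z¹²) has coefficients 1,0,0,1 for degrees 0…3.
Finally multiplying by (z + z³), the product of all factors after the first has coefficients 0,1,0,1 for degrees 0…3.
[z³] = 1·1 + 1·0 + 1·1 = 2.

2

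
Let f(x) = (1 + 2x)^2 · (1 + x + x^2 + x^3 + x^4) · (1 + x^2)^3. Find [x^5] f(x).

50

(1 + 2x)^2 has coefficients 1,4,4 for degrees 0…2.
(1 + x + x^2 + x^3 + x^4) has coefficients 1,1,1,1,1,0 for degrees 0…5.
Finally multiplying by (1 + x^2)^3, the product of all factors after the first has coefficients 1,1,4,4,7,6 for degrees 0…5.
[x^5] = 1·6 + 4·7 + 4·4 = 50.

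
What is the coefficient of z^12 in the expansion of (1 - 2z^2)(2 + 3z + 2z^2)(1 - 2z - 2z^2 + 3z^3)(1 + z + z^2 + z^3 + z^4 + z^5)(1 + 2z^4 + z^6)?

(1 - 2z^2) has coefficients 1,0,-2 for degrees 0…2.
(2 + 3z + 2z^2) has coefficients 2,3,2,0,0,0,0,0,0,0,0,0,0 for degrees 0…12.
Multiplying by (1 - 2z - 2z^2 + 3z^3) gives running coefficients 2,-1,-8,-4,5,6,0,0,0,0,0,0,0 for degrees 0…12.
Multiplying by (1 + z + z^2 + z^3 + z^4 + z^5) gives running coefficients 2,1,-7,-11,-6,0,-2,-1,7,11,6,0,0 for degrees 0…12.
Finally multiplying by (1 + 2z^4 + z^6), the product of all factors after the first has coefficients 2,1,-7,-11,-2,2,-14,-22,-12,0,-4,-2,12 for degrees 0…12.
[z^12] = 1·12 − 2·(-4) = 20.

20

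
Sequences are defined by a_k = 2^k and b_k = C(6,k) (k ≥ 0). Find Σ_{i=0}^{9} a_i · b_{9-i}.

5832

Write out a_i and b_{9-i} for i = 0,…,9 and sum the products.
Σ = 1·0 + 2·0 + 4·0 + 8·1 + 16·6 + 32·15 + 64·20 + 128·15 + 256·6 + 512·1 = 5832.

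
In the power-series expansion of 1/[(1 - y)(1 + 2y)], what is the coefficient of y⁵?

Partial fractions give a closed form: a_n = (1/3)·1^n + (2/3)·(-2)^n.
At n = 5: a_5 = -21.

-21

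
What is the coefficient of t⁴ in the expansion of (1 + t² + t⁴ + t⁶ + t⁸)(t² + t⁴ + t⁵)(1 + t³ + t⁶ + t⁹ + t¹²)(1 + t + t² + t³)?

(1 + t² + t⁴ + t⁶ + t⁸) has coefficients 1,0,1,0,1 for degrees 0…4.
(t² + t⁴ + t⁵) has coefficients 0,0,1,0,1 for degrees 0…4.
Multiplying by (1 + t³ + t⁶ + t⁹ + t¹²) gives running coefficients 0,0,1,0,1 for degrees 0…4.
Finally multiplying by (1 + t + t² + t³), the product of all factors after the first has coefficients 0,0,1,1,2 for degrees 0…4.
[t⁴] = 1·2 + 1·1 + 1·0 = 3.

3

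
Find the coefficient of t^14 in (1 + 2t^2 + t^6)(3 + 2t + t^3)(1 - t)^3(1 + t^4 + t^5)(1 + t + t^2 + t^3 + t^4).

-5

(1 + 2t^2 + t^6) has coefficients 1,0,2,0,0,0,1 for degrees 0…6.
(3 + 2t + t^3) has coefficients 3,2,0,1,0,0,0,0,0,0,0,0,0,0,0 for degrees 0…14.
Multiplying by (1 - t)^3 gives running coefficients 3,-7,3,4,-5,3,-1,0,0,0,0,0,0,0,0 for degrees 0…14.
Multiplying by (1 + t^4 + t^5) gives running coefficients 3,-7,3,4,-2,-1,-5,7,-1,-2,2,-1,0,0,0 for degrees 0…14.
Finally multiplying by (1 + t + t^2 + t^3 + t^4), the product of all factors after the first has coefficients 3,-4,-1,3,1,-3,-1,3,-2,-2,1,5,-2,-1,1 for degrees 0…14.
[t^14] = 1·1 + 2·(-2) + 1·(-2) = -5.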